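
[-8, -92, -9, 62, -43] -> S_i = Random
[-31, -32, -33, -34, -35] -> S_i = -31 + -1*i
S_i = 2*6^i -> [2, 12, 72, 432, 2592]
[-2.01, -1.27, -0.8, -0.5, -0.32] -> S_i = -2.01*0.63^i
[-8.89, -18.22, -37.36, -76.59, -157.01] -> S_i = -8.89*2.05^i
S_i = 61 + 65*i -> [61, 126, 191, 256, 321]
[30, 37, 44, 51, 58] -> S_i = 30 + 7*i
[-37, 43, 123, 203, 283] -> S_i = -37 + 80*i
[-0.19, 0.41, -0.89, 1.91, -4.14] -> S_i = -0.19*(-2.16)^i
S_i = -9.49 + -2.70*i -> [-9.49, -12.19, -14.89, -17.59, -20.29]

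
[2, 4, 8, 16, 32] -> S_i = 2*2^i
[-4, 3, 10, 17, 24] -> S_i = -4 + 7*i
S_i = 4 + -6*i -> [4, -2, -8, -14, -20]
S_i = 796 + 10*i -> [796, 806, 816, 826, 836]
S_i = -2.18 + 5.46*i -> [-2.18, 3.28, 8.74, 14.2, 19.66]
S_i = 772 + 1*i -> [772, 773, 774, 775, 776]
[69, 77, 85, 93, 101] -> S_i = 69 + 8*i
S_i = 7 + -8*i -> [7, -1, -9, -17, -25]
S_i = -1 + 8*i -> [-1, 7, 15, 23, 31]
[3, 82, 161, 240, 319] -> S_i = 3 + 79*i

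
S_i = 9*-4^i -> [9, -36, 144, -576, 2304]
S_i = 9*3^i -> [9, 27, 81, 243, 729]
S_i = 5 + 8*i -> [5, 13, 21, 29, 37]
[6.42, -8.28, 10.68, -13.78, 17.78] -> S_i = 6.42*(-1.29)^i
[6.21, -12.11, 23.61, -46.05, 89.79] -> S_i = 6.21*(-1.95)^i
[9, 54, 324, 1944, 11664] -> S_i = 9*6^i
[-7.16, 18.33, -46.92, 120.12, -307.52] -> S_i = -7.16*(-2.56)^i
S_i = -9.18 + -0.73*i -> [-9.18, -9.91, -10.64, -11.37, -12.1]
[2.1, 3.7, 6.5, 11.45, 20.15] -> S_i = 2.10*1.76^i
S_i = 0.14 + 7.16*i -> [0.14, 7.3, 14.46, 21.62, 28.78]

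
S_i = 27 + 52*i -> [27, 79, 131, 183, 235]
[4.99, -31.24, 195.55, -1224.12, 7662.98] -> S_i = 4.99*(-6.26)^i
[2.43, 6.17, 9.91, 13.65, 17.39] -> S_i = 2.43 + 3.74*i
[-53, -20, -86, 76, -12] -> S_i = Random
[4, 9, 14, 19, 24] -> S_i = 4 + 5*i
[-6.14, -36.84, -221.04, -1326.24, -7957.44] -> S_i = -6.14*6.00^i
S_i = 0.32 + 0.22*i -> [0.32, 0.54, 0.76, 0.98, 1.2]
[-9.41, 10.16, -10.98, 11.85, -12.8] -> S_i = -9.41*(-1.08)^i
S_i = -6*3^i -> [-6, -18, -54, -162, -486]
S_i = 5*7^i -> [5, 35, 245, 1715, 12005]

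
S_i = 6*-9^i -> [6, -54, 486, -4374, 39366]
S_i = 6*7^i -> [6, 42, 294, 2058, 14406]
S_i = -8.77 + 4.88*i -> [-8.77, -3.89, 0.99, 5.87, 10.75]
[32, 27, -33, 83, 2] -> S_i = Random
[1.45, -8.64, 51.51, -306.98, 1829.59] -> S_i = 1.45*(-5.96)^i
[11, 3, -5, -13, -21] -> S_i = 11 + -8*i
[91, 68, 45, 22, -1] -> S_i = 91 + -23*i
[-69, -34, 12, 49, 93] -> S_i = Random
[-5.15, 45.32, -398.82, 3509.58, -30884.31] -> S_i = -5.15*(-8.80)^i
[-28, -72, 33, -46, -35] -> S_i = Random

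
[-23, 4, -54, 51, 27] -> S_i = Random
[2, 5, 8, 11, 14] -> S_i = 2 + 3*i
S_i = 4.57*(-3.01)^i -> [4.57, -13.76, 41.4, -124.63, 375.13]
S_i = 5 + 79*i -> [5, 84, 163, 242, 321]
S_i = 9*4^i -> [9, 36, 144, 576, 2304]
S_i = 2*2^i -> [2, 4, 8, 16, 32]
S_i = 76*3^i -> [76, 228, 684, 2052, 6156]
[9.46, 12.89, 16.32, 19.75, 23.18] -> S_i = 9.46 + 3.43*i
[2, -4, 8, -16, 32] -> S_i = 2*-2^i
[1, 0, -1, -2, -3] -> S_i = 1 + -1*i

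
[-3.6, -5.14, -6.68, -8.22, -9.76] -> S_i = -3.60 + -1.54*i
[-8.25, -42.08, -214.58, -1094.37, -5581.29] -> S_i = -8.25*5.10^i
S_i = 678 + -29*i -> [678, 649, 620, 591, 562]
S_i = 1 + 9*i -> [1, 10, 19, 28, 37]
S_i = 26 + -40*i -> [26, -14, -54, -94, -134]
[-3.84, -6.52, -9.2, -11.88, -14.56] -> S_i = -3.84 + -2.68*i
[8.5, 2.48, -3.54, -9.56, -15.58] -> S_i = 8.50 + -6.02*i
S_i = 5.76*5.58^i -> [5.76, 32.14, 179.35, 1000.75, 5584.18]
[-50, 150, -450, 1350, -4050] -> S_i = -50*-3^i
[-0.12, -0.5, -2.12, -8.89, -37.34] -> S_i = -0.12*4.20^i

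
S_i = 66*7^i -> [66, 462, 3234, 22638, 158466]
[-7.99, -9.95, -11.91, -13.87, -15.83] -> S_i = -7.99 + -1.96*i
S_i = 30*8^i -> [30, 240, 1920, 15360, 122880]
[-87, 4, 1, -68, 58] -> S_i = Random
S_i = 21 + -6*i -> [21, 15, 9, 3, -3]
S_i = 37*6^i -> [37, 222, 1332, 7992, 47952]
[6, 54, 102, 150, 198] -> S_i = 6 + 48*i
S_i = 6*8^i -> [6, 48, 384, 3072, 24576]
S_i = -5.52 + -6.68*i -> [-5.52, -12.2, -18.88, -25.56, -32.24]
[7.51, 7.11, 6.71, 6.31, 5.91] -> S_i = 7.51 + -0.40*i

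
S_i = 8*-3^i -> [8, -24, 72, -216, 648]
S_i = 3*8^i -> [3, 24, 192, 1536, 12288]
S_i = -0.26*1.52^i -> [-0.26, -0.4, -0.6, -0.91, -1.39]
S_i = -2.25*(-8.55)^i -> [-2.25, 19.24, -164.48, 1406.31, -12023.94]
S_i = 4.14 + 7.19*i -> [4.14, 11.33, 18.52, 25.71, 32.9]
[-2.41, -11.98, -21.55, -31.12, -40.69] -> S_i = -2.41 + -9.57*i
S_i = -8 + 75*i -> [-8, 67, 142, 217, 292]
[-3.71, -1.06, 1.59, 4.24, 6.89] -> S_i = -3.71 + 2.65*i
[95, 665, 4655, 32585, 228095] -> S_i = 95*7^i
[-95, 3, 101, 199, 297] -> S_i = -95 + 98*i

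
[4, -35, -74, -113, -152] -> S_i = 4 + -39*i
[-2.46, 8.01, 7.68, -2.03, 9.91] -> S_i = Random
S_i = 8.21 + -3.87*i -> [8.21, 4.34, 0.47, -3.4, -7.27]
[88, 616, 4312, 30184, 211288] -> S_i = 88*7^i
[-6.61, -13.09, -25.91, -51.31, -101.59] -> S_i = -6.61*1.98^i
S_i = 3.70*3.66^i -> [3.7, 13.54, 49.56, 181.4, 663.94]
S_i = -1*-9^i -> [-1, 9, -81, 729, -6561]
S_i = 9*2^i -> [9, 18, 36, 72, 144]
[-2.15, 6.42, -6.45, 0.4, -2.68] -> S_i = Random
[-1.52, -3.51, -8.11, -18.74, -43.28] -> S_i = -1.52*2.31^i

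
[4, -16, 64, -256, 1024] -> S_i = 4*-4^i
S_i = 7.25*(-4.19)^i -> [7.25, -30.38, 127.28, -533.31, 2234.57]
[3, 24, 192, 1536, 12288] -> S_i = 3*8^i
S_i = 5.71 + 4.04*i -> [5.71, 9.75, 13.79, 17.83, 21.87]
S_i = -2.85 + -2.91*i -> [-2.85, -5.76, -8.67, -11.58, -14.49]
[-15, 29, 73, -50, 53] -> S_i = Random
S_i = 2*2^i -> [2, 4, 8, 16, 32]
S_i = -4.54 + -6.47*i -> [-4.54, -11.01, -17.48, -23.95, -30.42]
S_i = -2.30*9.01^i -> [-2.3, -20.72, -186.71, -1682.3, -15157.48]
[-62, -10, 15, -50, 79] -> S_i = Random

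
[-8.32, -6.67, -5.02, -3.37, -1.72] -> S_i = -8.32 + 1.65*i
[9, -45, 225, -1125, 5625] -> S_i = 9*-5^i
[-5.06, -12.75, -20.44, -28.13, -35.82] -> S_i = -5.06 + -7.69*i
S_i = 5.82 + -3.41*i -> [5.82, 2.41, -1.0, -4.41, -7.82]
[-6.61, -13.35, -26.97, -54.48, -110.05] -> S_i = -6.61*2.02^i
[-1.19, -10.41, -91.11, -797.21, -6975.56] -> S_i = -1.19*8.75^i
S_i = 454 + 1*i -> [454, 455, 456, 457, 458]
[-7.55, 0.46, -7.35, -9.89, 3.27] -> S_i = Random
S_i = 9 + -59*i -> [9, -50, -109, -168, -227]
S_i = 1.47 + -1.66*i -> [1.47, -0.19, -1.85, -3.51, -5.17]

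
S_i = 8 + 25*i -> [8, 33, 58, 83, 108]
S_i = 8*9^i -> [8, 72, 648, 5832, 52488]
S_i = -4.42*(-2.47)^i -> [-4.42, 10.92, -26.97, 66.61, -164.52]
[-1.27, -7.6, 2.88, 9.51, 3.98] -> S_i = Random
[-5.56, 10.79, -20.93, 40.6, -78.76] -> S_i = -5.56*(-1.94)^i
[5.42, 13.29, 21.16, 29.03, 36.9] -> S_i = 5.42 + 7.87*i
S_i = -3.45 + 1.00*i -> [-3.45, -2.45, -1.45, -0.45, 0.55]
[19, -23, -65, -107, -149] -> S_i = 19 + -42*i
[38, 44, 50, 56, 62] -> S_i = 38 + 6*i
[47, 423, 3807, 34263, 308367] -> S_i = 47*9^i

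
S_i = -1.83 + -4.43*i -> [-1.83, -6.26, -10.69, -15.12, -19.55]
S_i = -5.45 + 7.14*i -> [-5.45, 1.69, 8.83, 15.97, 23.11]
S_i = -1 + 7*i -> [-1, 6, 13, 20, 27]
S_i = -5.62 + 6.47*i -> [-5.62, 0.85, 7.32, 13.79, 20.26]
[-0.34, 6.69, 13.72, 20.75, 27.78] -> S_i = -0.34 + 7.03*i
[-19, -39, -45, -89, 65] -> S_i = Random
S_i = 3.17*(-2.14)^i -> [3.17, -6.78, 14.52, -31.07, 66.48]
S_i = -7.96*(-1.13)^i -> [-7.96, 8.99, -10.16, 11.49, -12.98]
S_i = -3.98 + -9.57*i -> [-3.98, -13.55, -23.12, -32.69, -42.26]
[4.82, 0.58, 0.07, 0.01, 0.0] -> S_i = 4.82*0.12^i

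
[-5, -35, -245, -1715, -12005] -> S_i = -5*7^i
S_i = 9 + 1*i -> [9, 10, 11, 12, 13]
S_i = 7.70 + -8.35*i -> [7.7, -0.65, -9.0, -17.35, -25.7]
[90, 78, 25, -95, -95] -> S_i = Random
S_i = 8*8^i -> [8, 64, 512, 4096, 32768]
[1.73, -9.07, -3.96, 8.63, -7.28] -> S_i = Random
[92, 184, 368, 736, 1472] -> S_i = 92*2^i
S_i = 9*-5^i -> [9, -45, 225, -1125, 5625]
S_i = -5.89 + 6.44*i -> [-5.89, 0.55, 6.99, 13.43, 19.87]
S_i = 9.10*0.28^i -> [9.1, 2.55, 0.71, 0.2, 0.06]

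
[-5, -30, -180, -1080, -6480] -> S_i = -5*6^i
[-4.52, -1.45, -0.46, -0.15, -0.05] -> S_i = -4.52*0.32^i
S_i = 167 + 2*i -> [167, 169, 171, 173, 175]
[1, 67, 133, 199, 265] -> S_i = 1 + 66*i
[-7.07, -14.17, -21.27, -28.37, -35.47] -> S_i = -7.07 + -7.10*i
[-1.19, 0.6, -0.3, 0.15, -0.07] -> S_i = -1.19*(-0.50)^i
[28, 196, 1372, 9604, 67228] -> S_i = 28*7^i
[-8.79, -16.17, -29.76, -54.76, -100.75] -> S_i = -8.79*1.84^i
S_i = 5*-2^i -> [5, -10, 20, -40, 80]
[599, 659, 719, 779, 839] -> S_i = 599 + 60*i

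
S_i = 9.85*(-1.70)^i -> [9.85, -16.74, 28.47, -48.39, 82.27]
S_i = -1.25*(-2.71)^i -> [-1.25, 3.39, -9.18, 24.88, -67.42]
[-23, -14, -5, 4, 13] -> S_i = -23 + 9*i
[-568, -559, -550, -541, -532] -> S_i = -568 + 9*i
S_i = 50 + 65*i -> [50, 115, 180, 245, 310]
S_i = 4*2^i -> [4, 8, 16, 32, 64]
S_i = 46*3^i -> [46, 138, 414, 1242, 3726]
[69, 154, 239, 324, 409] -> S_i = 69 + 85*i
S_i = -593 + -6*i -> [-593, -599, -605, -611, -617]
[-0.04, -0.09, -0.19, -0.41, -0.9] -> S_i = -0.04*2.18^i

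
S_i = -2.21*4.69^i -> [-2.21, -10.36, -48.61, -227.99, -1069.26]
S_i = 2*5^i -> [2, 10, 50, 250, 1250]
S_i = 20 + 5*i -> [20, 25, 30, 35, 40]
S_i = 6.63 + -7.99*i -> [6.63, -1.36, -9.35, -17.34, -25.33]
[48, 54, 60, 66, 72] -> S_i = 48 + 6*i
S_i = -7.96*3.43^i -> [-7.96, -27.3, -93.65, -321.21, -1101.77]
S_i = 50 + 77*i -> [50, 127, 204, 281, 358]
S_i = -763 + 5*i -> [-763, -758, -753, -748, -743]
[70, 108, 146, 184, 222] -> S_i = 70 + 38*i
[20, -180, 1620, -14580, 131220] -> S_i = 20*-9^i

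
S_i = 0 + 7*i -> [0, 7, 14, 21, 28]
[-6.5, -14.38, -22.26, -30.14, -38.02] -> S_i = -6.50 + -7.88*i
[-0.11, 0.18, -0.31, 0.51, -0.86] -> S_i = -0.11*(-1.67)^i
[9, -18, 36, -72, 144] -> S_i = 9*-2^i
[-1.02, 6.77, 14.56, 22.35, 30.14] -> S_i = -1.02 + 7.79*i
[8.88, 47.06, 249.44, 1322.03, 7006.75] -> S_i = 8.88*5.30^i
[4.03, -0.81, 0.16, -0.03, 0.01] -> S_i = 4.03*(-0.20)^i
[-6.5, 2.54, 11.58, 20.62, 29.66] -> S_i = -6.50 + 9.04*i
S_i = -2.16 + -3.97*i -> [-2.16, -6.13, -10.1, -14.07, -18.04]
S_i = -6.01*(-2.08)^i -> [-6.01, 12.5, -26.0, 54.08, -112.49]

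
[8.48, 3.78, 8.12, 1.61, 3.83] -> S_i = Random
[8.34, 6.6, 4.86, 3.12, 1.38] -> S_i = 8.34 + -1.74*i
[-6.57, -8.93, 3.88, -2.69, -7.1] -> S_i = Random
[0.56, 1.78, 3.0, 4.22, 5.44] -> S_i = 0.56 + 1.22*i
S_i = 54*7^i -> [54, 378, 2646, 18522, 129654]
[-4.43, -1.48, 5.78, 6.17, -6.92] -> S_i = Random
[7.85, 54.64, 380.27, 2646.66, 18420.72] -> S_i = 7.85*6.96^i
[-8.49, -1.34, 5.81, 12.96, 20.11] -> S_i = -8.49 + 7.15*i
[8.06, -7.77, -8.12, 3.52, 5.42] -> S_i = Random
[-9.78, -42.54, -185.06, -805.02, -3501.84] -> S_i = -9.78*4.35^i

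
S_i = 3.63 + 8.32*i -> [3.63, 11.95, 20.27, 28.59, 36.91]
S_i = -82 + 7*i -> [-82, -75, -68, -61, -54]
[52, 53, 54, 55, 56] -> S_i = 52 + 1*i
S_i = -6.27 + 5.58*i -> [-6.27, -0.69, 4.89, 10.47, 16.05]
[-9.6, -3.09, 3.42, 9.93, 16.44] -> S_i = -9.60 + 6.51*i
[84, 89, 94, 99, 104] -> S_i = 84 + 5*i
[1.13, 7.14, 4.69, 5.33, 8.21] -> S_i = Random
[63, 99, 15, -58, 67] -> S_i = Random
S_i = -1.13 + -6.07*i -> [-1.13, -7.2, -13.27, -19.34, -25.41]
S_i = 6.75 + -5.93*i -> [6.75, 0.82, -5.11, -11.04, -16.97]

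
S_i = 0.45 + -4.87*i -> [0.45, -4.42, -9.29, -14.16, -19.03]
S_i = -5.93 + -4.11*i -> [-5.93, -10.04, -14.15, -18.26, -22.37]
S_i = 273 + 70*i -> [273, 343, 413, 483, 553]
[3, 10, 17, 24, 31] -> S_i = 3 + 7*i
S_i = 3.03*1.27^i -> [3.03, 3.85, 4.89, 6.21, 7.88]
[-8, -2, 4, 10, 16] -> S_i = -8 + 6*i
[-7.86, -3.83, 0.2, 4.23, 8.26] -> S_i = -7.86 + 4.03*i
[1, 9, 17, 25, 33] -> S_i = 1 + 8*i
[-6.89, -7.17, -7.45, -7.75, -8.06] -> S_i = -6.89*1.04^i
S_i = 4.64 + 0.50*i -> [4.64, 5.14, 5.64, 6.14, 6.64]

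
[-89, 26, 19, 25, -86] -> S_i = Random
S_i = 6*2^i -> [6, 12, 24, 48, 96]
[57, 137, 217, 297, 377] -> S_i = 57 + 80*i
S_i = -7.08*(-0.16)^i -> [-7.08, 1.13, -0.18, 0.03, -0.0]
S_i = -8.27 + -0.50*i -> [-8.27, -8.77, -9.27, -9.77, -10.27]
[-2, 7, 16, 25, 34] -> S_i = -2 + 9*i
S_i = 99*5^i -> [99, 495, 2475, 12375, 61875]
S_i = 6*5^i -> [6, 30, 150, 750, 3750]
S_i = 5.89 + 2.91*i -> [5.89, 8.8, 11.71, 14.62, 17.53]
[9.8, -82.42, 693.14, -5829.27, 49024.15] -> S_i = 9.80*(-8.41)^i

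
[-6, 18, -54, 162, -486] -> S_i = -6*-3^i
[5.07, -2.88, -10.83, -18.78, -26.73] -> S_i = 5.07 + -7.95*i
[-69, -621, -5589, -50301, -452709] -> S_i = -69*9^i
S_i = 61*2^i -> [61, 122, 244, 488, 976]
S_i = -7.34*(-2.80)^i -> [-7.34, 20.55, -57.55, 161.13, -451.16]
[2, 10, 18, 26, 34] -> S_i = 2 + 8*i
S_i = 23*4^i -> [23, 92, 368, 1472, 5888]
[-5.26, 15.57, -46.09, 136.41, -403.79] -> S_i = -5.26*(-2.96)^i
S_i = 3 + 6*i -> [3, 9, 15, 21, 27]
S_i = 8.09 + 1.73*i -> [8.09, 9.82, 11.55, 13.28, 15.01]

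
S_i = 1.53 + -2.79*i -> [1.53, -1.26, -4.05, -6.84, -9.63]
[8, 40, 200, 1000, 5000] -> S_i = 8*5^i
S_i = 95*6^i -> [95, 570, 3420, 20520, 123120]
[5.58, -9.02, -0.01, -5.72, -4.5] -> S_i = Random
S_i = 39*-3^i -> [39, -117, 351, -1053, 3159]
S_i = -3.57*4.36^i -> [-3.57, -15.57, -67.86, -295.89, -1290.07]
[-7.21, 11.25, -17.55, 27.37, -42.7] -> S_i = -7.21*(-1.56)^i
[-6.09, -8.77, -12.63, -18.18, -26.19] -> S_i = -6.09*1.44^i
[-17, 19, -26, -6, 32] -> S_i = Random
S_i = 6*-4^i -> [6, -24, 96, -384, 1536]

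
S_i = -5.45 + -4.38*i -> [-5.45, -9.83, -14.21, -18.59, -22.97]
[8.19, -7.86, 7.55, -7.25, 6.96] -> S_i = 8.19*(-0.96)^i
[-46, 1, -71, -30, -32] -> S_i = Random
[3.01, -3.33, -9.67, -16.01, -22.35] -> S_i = 3.01 + -6.34*i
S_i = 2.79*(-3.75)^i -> [2.79, -10.46, 39.23, -147.13, 551.73]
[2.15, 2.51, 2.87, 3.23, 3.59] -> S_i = 2.15 + 0.36*i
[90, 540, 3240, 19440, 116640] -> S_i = 90*6^i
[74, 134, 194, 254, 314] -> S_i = 74 + 60*i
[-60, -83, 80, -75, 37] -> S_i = Random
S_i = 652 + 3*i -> [652, 655, 658, 661, 664]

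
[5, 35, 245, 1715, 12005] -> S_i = 5*7^i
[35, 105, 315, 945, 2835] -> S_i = 35*3^i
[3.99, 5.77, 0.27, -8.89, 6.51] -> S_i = Random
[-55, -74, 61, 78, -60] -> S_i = Random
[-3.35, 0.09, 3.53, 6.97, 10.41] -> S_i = -3.35 + 3.44*i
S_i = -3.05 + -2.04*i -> [-3.05, -5.09, -7.13, -9.17, -11.21]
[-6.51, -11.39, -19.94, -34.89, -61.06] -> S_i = -6.51*1.75^i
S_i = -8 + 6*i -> [-8, -2, 4, 10, 16]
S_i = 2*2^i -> [2, 4, 8, 16, 32]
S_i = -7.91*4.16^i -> [-7.91, -32.91, -136.89, -569.45, -2368.92]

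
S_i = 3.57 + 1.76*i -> [3.57, 5.33, 7.09, 8.85, 10.61]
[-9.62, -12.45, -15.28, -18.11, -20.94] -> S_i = -9.62 + -2.83*i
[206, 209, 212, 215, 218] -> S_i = 206 + 3*i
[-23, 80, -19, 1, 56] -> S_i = Random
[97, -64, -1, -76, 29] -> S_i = Random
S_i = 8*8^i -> [8, 64, 512, 4096, 32768]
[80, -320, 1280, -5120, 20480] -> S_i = 80*-4^i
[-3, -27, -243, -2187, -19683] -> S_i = -3*9^i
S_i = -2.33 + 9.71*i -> [-2.33, 7.38, 17.09, 26.8, 36.51]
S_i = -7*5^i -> [-7, -35, -175, -875, -4375]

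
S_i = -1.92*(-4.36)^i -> [-1.92, 8.37, -36.5, 159.13, -693.82]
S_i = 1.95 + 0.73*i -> [1.95, 2.68, 3.41, 4.14, 4.87]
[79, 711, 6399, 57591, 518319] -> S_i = 79*9^i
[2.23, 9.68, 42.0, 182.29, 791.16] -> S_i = 2.23*4.34^i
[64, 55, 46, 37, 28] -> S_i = 64 + -9*i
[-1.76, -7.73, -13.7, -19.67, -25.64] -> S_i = -1.76 + -5.97*i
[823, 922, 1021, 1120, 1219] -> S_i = 823 + 99*i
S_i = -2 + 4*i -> [-2, 2, 6, 10, 14]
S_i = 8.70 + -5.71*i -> [8.7, 2.99, -2.72, -8.43, -14.14]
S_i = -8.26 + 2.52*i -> [-8.26, -5.74, -3.22, -0.7, 1.82]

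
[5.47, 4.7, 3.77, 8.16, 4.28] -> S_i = Random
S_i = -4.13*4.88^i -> [-4.13, -20.15, -98.35, -479.96, -2342.23]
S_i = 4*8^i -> [4, 32, 256, 2048, 16384]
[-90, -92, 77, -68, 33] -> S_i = Random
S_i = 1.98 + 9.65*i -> [1.98, 11.63, 21.28, 30.93, 40.58]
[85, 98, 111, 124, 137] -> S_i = 85 + 13*i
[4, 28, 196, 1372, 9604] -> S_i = 4*7^i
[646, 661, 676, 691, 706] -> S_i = 646 + 15*i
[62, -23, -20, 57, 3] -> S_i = Random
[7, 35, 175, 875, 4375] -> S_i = 7*5^i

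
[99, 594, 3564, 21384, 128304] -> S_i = 99*6^i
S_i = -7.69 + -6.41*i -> [-7.69, -14.1, -20.51, -26.92, -33.33]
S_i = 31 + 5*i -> [31, 36, 41, 46, 51]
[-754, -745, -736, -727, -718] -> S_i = -754 + 9*i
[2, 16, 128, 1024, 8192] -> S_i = 2*8^i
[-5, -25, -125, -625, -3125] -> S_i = -5*5^i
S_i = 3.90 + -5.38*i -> [3.9, -1.48, -6.86, -12.24, -17.62]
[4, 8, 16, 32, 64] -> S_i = 4*2^i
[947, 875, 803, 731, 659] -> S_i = 947 + -72*i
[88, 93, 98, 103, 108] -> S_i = 88 + 5*i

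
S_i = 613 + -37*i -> [613, 576, 539, 502, 465]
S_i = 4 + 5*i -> [4, 9, 14, 19, 24]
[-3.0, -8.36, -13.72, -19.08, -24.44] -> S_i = -3.00 + -5.36*i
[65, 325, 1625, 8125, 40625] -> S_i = 65*5^i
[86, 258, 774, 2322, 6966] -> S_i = 86*3^i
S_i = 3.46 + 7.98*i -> [3.46, 11.44, 19.42, 27.4, 35.38]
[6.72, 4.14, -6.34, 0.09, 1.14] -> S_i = Random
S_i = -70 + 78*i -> [-70, 8, 86, 164, 242]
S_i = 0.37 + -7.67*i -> [0.37, -7.3, -14.97, -22.64, -30.31]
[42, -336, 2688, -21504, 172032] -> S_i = 42*-8^i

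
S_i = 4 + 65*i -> [4, 69, 134, 199, 264]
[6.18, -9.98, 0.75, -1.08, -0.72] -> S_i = Random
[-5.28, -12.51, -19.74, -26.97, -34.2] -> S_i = -5.28 + -7.23*i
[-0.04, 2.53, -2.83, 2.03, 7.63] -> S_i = Random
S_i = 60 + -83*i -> [60, -23, -106, -189, -272]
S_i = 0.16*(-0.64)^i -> [0.16, -0.1, 0.07, -0.04, 0.03]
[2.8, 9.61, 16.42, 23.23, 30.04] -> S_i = 2.80 + 6.81*i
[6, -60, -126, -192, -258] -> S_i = 6 + -66*i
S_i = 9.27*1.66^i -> [9.27, 15.39, 25.54, 42.4, 70.39]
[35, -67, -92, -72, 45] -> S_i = Random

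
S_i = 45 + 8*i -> [45, 53, 61, 69, 77]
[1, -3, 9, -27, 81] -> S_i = 1*-3^i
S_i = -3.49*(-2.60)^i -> [-3.49, 9.07, -23.59, 61.34, -159.48]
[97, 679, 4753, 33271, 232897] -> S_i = 97*7^i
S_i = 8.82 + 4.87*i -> [8.82, 13.69, 18.56, 23.43, 28.3]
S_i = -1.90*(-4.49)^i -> [-1.9, 8.53, -38.3, 171.99, -772.22]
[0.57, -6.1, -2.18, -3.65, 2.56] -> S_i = Random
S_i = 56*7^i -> [56, 392, 2744, 19208, 134456]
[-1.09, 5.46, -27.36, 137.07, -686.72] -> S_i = -1.09*(-5.01)^i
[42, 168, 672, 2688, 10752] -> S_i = 42*4^i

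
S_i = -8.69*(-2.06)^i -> [-8.69, 17.9, -36.88, 75.97, -156.49]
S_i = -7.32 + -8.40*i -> [-7.32, -15.72, -24.12, -32.52, -40.92]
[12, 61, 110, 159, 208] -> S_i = 12 + 49*i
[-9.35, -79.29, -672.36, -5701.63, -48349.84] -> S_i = -9.35*8.48^i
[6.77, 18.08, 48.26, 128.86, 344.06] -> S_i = 6.77*2.67^i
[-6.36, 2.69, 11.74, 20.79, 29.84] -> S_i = -6.36 + 9.05*i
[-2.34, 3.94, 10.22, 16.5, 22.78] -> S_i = -2.34 + 6.28*i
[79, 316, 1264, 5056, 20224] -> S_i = 79*4^i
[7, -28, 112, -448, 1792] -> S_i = 7*-4^i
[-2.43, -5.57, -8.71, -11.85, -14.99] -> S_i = -2.43 + -3.14*i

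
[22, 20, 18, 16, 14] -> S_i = 22 + -2*i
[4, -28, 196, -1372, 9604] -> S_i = 4*-7^i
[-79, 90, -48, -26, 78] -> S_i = Random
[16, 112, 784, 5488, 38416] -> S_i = 16*7^i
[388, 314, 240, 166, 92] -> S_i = 388 + -74*i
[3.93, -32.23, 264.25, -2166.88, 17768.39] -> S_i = 3.93*(-8.20)^i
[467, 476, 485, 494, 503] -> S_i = 467 + 9*i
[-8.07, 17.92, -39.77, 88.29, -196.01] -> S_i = -8.07*(-2.22)^i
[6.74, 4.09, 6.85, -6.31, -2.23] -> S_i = Random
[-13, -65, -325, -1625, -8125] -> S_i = -13*5^i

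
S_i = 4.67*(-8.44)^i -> [4.67, -39.41, 332.66, -2807.66, 23696.63]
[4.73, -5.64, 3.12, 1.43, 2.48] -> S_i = Random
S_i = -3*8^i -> [-3, -24, -192, -1536, -12288]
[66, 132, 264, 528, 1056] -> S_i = 66*2^i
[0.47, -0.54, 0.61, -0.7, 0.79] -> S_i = 0.47*(-1.14)^i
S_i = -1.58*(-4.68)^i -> [-1.58, 7.39, -34.61, 161.96, -757.95]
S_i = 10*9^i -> [10, 90, 810, 7290, 65610]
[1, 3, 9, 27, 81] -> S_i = 1*3^i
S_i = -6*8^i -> [-6, -48, -384, -3072, -24576]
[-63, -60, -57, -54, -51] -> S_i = -63 + 3*i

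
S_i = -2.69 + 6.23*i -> [-2.69, 3.54, 9.77, 16.0, 22.23]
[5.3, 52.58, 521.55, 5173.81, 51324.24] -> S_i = 5.30*9.92^i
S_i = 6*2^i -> [6, 12, 24, 48, 96]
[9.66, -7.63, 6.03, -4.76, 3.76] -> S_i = 9.66*(-0.79)^i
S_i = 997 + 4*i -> [997, 1001, 1005, 1009, 1013]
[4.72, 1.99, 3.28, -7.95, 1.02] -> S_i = Random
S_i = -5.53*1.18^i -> [-5.53, -6.53, -7.7, -9.09, -10.72]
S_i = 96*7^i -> [96, 672, 4704, 32928, 230496]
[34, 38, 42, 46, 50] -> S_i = 34 + 4*i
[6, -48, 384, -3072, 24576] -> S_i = 6*-8^i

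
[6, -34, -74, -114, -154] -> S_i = 6 + -40*i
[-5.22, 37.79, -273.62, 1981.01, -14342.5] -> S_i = -5.22*(-7.24)^i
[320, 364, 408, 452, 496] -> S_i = 320 + 44*i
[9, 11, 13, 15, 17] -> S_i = 9 + 2*i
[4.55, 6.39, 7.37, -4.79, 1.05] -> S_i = Random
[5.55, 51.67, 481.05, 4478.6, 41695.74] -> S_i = 5.55*9.31^i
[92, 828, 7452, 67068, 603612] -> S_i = 92*9^i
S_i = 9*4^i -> [9, 36, 144, 576, 2304]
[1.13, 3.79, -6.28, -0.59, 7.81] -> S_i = Random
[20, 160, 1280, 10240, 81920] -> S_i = 20*8^i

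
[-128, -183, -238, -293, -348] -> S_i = -128 + -55*i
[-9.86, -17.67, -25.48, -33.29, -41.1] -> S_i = -9.86 + -7.81*i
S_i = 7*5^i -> [7, 35, 175, 875, 4375]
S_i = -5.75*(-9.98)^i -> [-5.75, 57.39, -572.7, 5715.57, -57041.38]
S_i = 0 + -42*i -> [0, -42, -84, -126, -168]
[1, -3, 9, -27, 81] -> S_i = 1*-3^i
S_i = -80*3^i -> [-80, -240, -720, -2160, -6480]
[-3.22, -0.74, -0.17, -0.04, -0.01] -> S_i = -3.22*0.23^i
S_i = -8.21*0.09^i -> [-8.21, -0.74, -0.07, -0.01, -0.0]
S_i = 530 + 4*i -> [530, 534, 538, 542, 546]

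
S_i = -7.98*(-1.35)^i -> [-7.98, 10.77, -14.54, 19.63, -26.51]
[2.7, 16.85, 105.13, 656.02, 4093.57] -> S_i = 2.70*6.24^i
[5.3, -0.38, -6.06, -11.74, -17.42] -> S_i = 5.30 + -5.68*i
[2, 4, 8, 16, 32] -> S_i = 2*2^i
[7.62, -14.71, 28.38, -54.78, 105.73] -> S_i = 7.62*(-1.93)^i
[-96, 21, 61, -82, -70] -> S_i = Random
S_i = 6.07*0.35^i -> [6.07, 2.12, 0.74, 0.26, 0.09]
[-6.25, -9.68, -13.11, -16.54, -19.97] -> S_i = -6.25 + -3.43*i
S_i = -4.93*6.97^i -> [-4.93, -34.36, -239.5, -1669.34, -11635.31]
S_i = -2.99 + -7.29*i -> [-2.99, -10.28, -17.57, -24.86, -32.15]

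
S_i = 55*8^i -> [55, 440, 3520, 28160, 225280]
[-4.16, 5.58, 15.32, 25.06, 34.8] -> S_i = -4.16 + 9.74*i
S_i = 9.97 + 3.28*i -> [9.97, 13.25, 16.53, 19.81, 23.09]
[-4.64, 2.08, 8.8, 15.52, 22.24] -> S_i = -4.64 + 6.72*i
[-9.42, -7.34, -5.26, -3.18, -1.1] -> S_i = -9.42 + 2.08*i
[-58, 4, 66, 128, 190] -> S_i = -58 + 62*i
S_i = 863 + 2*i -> [863, 865, 867, 869, 871]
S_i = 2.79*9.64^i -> [2.79, 26.9, 259.27, 2499.4, 24094.19]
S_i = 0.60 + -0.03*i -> [0.6, 0.57, 0.54, 0.51, 0.48]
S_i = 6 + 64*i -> [6, 70, 134, 198, 262]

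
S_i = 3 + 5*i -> [3, 8, 13, 18, 23]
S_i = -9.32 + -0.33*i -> [-9.32, -9.65, -9.98, -10.31, -10.64]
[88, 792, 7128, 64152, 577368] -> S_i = 88*9^i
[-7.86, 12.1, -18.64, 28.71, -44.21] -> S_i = -7.86*(-1.54)^i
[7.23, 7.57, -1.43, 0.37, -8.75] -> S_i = Random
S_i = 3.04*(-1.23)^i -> [3.04, -3.74, 4.6, -5.66, 6.96]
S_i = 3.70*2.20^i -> [3.7, 8.14, 17.91, 39.4, 86.67]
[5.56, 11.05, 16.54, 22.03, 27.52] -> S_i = 5.56 + 5.49*i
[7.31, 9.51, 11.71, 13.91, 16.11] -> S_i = 7.31 + 2.20*i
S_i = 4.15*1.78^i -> [4.15, 7.39, 13.15, 23.4, 41.66]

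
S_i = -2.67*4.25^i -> [-2.67, -11.35, -48.23, -204.96, -871.1]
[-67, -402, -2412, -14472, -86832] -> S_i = -67*6^i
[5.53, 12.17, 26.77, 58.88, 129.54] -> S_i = 5.53*2.20^i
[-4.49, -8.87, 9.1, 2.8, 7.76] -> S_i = Random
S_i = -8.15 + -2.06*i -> [-8.15, -10.21, -12.27, -14.33, -16.39]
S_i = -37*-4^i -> [-37, 148, -592, 2368, -9472]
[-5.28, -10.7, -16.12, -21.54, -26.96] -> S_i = -5.28 + -5.42*i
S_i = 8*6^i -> [8, 48, 288, 1728, 10368]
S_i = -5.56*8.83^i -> [-5.56, -49.09, -433.51, -3827.87, -33800.07]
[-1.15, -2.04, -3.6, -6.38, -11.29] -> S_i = -1.15*1.77^i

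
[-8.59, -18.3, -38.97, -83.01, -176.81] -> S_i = -8.59*2.13^i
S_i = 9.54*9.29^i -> [9.54, 88.63, 823.34, 7648.84, 71057.71]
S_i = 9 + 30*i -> [9, 39, 69, 99, 129]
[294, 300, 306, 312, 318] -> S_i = 294 + 6*i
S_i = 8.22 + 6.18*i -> [8.22, 14.4, 20.58, 26.76, 32.94]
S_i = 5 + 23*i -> [5, 28, 51, 74, 97]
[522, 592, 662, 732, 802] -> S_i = 522 + 70*i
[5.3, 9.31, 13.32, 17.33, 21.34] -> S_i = 5.30 + 4.01*i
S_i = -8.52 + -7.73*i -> [-8.52, -16.25, -23.98, -31.71, -39.44]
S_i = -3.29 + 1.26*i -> [-3.29, -2.03, -0.77, 0.49, 1.75]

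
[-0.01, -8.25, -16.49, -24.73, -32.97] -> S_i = -0.01 + -8.24*i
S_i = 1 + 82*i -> [1, 83, 165, 247, 329]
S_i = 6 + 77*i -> [6, 83, 160, 237, 314]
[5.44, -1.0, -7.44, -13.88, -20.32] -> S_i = 5.44 + -6.44*i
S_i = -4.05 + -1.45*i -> [-4.05, -5.5, -6.95, -8.4, -9.85]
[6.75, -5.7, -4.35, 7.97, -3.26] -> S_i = Random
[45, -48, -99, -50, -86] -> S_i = Random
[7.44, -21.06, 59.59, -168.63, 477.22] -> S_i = 7.44*(-2.83)^i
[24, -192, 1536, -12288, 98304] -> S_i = 24*-8^i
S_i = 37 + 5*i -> [37, 42, 47, 52, 57]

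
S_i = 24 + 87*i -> [24, 111, 198, 285, 372]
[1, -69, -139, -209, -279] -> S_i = 1 + -70*i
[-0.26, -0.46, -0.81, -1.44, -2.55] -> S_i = -0.26*1.77^i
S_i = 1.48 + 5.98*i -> [1.48, 7.46, 13.44, 19.42, 25.4]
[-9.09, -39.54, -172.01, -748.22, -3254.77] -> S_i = -9.09*4.35^i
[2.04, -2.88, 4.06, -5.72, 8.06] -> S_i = 2.04*(-1.41)^i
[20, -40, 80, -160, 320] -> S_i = 20*-2^i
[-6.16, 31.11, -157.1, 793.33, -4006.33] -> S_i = -6.16*(-5.05)^i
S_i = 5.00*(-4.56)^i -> [5.0, -22.8, 103.97, -474.09, 2161.87]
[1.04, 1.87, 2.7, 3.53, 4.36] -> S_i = 1.04 + 0.83*i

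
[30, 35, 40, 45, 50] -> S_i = 30 + 5*i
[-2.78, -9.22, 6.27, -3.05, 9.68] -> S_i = Random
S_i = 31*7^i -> [31, 217, 1519, 10633, 74431]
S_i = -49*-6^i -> [-49, 294, -1764, 10584, -63504]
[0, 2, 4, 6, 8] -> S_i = 0 + 2*i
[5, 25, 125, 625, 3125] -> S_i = 5*5^i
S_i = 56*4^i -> [56, 224, 896, 3584, 14336]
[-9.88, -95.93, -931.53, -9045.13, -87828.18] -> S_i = -9.88*9.71^i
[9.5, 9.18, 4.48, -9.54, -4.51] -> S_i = Random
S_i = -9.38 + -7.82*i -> [-9.38, -17.2, -25.02, -32.84, -40.66]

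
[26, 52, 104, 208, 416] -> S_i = 26*2^i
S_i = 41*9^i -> [41, 369, 3321, 29889, 269001]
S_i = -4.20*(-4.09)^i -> [-4.2, 17.18, -70.26, 287.36, -1175.28]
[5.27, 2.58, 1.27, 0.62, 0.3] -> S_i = 5.27*0.49^i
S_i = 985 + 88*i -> [985, 1073, 1161, 1249, 1337]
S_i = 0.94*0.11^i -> [0.94, 0.1, 0.01, 0.0, 0.0]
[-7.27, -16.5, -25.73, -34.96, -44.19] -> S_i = -7.27 + -9.23*i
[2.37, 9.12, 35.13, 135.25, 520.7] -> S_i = 2.37*3.85^i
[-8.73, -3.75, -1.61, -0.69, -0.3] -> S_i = -8.73*0.43^i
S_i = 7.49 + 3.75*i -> [7.49, 11.24, 14.99, 18.74, 22.49]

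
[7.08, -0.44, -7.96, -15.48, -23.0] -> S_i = 7.08 + -7.52*i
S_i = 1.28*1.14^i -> [1.28, 1.46, 1.66, 1.9, 2.16]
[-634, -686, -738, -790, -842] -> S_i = -634 + -52*i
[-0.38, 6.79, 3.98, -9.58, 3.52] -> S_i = Random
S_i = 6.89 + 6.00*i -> [6.89, 12.89, 18.89, 24.89, 30.89]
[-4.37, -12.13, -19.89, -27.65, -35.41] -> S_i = -4.37 + -7.76*i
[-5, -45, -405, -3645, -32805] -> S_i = -5*9^i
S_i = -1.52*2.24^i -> [-1.52, -3.4, -7.63, -17.08, -38.27]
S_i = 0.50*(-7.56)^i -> [0.5, -3.78, 28.58, -216.04, 1633.27]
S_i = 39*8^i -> [39, 312, 2496, 19968, 159744]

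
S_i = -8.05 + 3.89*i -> [-8.05, -4.16, -0.27, 3.62, 7.51]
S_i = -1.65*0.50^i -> [-1.65, -0.82, -0.41, -0.21, -0.1]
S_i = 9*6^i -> [9, 54, 324, 1944, 11664]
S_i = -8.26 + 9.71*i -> [-8.26, 1.45, 11.16, 20.87, 30.58]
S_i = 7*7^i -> [7, 49, 343, 2401, 16807]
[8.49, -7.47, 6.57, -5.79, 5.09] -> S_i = 8.49*(-0.88)^i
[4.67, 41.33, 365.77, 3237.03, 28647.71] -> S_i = 4.67*8.85^i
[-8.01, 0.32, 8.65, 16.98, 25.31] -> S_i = -8.01 + 8.33*i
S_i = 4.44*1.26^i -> [4.44, 5.59, 7.05, 8.88, 11.19]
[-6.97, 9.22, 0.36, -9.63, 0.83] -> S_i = Random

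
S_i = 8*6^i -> [8, 48, 288, 1728, 10368]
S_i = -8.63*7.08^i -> [-8.63, -61.1, -432.59, -3062.74, -21684.22]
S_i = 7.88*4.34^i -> [7.88, 34.2, 148.42, 644.16, 2795.67]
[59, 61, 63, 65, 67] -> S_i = 59 + 2*i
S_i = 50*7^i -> [50, 350, 2450, 17150, 120050]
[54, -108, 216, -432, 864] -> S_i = 54*-2^i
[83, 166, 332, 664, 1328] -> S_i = 83*2^i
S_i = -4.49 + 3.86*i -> [-4.49, -0.63, 3.23, 7.09, 10.95]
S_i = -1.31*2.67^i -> [-1.31, -3.5, -9.34, -24.93, -66.58]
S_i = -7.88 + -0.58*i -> [-7.88, -8.46, -9.04, -9.62, -10.2]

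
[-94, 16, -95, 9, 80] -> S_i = Random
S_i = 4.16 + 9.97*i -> [4.16, 14.13, 24.1, 34.07, 44.04]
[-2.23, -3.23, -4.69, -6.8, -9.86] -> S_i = -2.23*1.45^i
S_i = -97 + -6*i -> [-97, -103, -109, -115, -121]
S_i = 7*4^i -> [7, 28, 112, 448, 1792]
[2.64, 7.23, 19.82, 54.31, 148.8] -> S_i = 2.64*2.74^i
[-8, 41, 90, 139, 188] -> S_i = -8 + 49*i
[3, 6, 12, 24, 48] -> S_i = 3*2^i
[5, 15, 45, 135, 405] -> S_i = 5*3^i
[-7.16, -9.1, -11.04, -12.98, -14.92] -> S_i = -7.16 + -1.94*i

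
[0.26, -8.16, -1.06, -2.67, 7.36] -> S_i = Random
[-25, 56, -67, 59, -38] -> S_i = Random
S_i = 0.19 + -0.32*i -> [0.19, -0.13, -0.45, -0.77, -1.09]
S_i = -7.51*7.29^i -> [-7.51, -54.75, -399.11, -2909.53, -21210.46]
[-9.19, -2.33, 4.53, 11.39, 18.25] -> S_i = -9.19 + 6.86*i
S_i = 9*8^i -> [9, 72, 576, 4608, 36864]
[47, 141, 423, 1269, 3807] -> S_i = 47*3^i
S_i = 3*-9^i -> [3, -27, 243, -2187, 19683]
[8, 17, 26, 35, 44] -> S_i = 8 + 9*i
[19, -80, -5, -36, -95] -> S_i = Random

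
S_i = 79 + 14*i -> [79, 93, 107, 121, 135]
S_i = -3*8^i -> [-3, -24, -192, -1536, -12288]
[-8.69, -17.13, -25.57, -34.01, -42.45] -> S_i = -8.69 + -8.44*i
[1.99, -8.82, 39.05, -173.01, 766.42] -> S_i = 1.99*(-4.43)^i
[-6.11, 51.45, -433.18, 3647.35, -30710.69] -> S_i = -6.11*(-8.42)^i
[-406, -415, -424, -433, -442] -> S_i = -406 + -9*i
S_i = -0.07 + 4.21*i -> [-0.07, 4.14, 8.35, 12.56, 16.77]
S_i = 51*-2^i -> [51, -102, 204, -408, 816]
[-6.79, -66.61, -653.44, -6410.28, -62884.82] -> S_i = -6.79*9.81^i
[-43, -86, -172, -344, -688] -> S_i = -43*2^i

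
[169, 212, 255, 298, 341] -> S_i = 169 + 43*i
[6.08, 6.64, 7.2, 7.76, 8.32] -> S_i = 6.08 + 0.56*i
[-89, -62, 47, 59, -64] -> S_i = Random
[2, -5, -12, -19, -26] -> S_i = 2 + -7*i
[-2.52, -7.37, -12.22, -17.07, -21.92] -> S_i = -2.52 + -4.85*i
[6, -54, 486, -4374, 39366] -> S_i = 6*-9^i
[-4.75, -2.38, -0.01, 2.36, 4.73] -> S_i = -4.75 + 2.37*i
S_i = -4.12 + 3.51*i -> [-4.12, -0.61, 2.9, 6.41, 9.92]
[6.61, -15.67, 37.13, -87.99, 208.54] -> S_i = 6.61*(-2.37)^i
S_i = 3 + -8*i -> [3, -5, -13, -21, -29]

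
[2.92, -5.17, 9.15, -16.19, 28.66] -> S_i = 2.92*(-1.77)^i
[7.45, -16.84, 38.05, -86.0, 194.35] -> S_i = 7.45*(-2.26)^i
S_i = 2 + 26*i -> [2, 28, 54, 80, 106]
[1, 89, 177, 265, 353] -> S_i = 1 + 88*i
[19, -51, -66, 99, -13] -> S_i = Random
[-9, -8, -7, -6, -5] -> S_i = -9 + 1*i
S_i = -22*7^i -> [-22, -154, -1078, -7546, -52822]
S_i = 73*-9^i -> [73, -657, 5913, -53217, 478953]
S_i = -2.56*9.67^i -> [-2.56, -24.76, -239.38, -2314.83, -22384.42]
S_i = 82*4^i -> [82, 328, 1312, 5248, 20992]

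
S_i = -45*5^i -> [-45, -225, -1125, -5625, -28125]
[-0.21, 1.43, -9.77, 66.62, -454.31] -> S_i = -0.21*(-6.82)^i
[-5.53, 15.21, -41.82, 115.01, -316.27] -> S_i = -5.53*(-2.75)^i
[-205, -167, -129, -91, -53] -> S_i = -205 + 38*i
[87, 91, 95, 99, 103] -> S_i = 87 + 4*i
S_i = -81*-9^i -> [-81, 729, -6561, 59049, -531441]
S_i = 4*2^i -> [4, 8, 16, 32, 64]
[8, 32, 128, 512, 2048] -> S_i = 8*4^i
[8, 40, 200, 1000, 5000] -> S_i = 8*5^i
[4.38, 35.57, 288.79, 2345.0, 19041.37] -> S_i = 4.38*8.12^i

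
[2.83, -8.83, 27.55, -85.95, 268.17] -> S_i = 2.83*(-3.12)^i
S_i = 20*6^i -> [20, 120, 720, 4320, 25920]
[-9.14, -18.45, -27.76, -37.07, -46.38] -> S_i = -9.14 + -9.31*i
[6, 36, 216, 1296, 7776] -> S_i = 6*6^i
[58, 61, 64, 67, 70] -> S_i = 58 + 3*i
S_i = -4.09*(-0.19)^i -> [-4.09, 0.78, -0.15, 0.03, -0.01]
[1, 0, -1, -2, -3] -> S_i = 1 + -1*i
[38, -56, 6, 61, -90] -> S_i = Random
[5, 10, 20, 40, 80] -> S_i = 5*2^i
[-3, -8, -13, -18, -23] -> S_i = -3 + -5*i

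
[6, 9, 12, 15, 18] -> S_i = 6 + 3*i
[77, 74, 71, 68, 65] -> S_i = 77 + -3*i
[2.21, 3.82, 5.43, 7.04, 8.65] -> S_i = 2.21 + 1.61*i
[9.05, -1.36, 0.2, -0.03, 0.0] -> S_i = 9.05*(-0.15)^i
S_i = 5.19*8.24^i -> [5.19, 42.77, 352.39, 2903.68, 23926.34]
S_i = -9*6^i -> [-9, -54, -324, -1944, -11664]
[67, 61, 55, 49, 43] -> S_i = 67 + -6*i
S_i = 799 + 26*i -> [799, 825, 851, 877, 903]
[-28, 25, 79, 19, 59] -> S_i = Random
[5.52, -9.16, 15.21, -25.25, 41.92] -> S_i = 5.52*(-1.66)^i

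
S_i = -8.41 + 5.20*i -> [-8.41, -3.21, 1.99, 7.19, 12.39]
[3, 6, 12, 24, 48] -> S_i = 3*2^i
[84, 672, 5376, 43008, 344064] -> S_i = 84*8^i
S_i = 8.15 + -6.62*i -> [8.15, 1.53, -5.09, -11.71, -18.33]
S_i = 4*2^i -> [4, 8, 16, 32, 64]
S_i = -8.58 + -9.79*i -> [-8.58, -18.37, -28.16, -37.95, -47.74]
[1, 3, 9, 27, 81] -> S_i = 1*3^i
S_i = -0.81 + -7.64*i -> [-0.81, -8.45, -16.09, -23.73, -31.37]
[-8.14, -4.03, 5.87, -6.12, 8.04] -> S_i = Random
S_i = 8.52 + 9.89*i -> [8.52, 18.41, 28.3, 38.19, 48.08]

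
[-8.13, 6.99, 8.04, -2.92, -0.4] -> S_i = Random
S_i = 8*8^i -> [8, 64, 512, 4096, 32768]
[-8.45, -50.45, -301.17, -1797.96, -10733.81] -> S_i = -8.45*5.97^i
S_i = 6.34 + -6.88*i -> [6.34, -0.54, -7.42, -14.3, -21.18]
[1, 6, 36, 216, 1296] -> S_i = 1*6^i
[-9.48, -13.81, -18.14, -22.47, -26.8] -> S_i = -9.48 + -4.33*i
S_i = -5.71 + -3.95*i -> [-5.71, -9.66, -13.61, -17.56, -21.51]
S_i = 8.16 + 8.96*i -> [8.16, 17.12, 26.08, 35.04, 44.0]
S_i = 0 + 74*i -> [0, 74, 148, 222, 296]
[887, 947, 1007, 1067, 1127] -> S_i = 887 + 60*i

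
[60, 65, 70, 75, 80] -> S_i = 60 + 5*i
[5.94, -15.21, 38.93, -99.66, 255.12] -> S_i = 5.94*(-2.56)^i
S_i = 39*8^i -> [39, 312, 2496, 19968, 159744]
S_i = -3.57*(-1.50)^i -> [-3.57, 5.36, -8.03, 12.05, -18.07]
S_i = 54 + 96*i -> [54, 150, 246, 342, 438]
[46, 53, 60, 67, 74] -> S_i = 46 + 7*i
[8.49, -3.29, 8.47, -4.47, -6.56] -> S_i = Random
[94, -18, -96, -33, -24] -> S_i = Random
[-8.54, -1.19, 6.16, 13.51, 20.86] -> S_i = -8.54 + 7.35*i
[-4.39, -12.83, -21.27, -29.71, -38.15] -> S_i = -4.39 + -8.44*i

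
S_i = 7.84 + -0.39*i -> [7.84, 7.45, 7.06, 6.67, 6.28]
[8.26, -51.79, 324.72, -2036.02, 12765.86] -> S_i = 8.26*(-6.27)^i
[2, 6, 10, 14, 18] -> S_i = 2 + 4*i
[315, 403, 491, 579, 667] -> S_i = 315 + 88*i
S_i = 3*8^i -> [3, 24, 192, 1536, 12288]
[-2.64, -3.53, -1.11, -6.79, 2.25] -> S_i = Random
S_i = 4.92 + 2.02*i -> [4.92, 6.94, 8.96, 10.98, 13.0]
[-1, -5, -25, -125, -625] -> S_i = -1*5^i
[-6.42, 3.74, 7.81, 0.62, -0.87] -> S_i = Random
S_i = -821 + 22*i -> [-821, -799, -777, -755, -733]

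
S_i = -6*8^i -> [-6, -48, -384, -3072, -24576]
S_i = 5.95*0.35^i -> [5.95, 2.08, 0.73, 0.26, 0.09]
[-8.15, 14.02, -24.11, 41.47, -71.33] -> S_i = -8.15*(-1.72)^i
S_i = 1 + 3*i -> [1, 4, 7, 10, 13]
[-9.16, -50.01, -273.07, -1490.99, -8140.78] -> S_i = -9.16*5.46^i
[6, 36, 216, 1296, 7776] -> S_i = 6*6^i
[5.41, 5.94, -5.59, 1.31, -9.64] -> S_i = Random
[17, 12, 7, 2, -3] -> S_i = 17 + -5*i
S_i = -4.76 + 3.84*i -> [-4.76, -0.92, 2.92, 6.76, 10.6]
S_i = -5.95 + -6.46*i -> [-5.95, -12.41, -18.87, -25.33, -31.79]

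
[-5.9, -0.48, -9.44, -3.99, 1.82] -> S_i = Random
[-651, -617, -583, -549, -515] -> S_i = -651 + 34*i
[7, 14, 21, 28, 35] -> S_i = 7 + 7*i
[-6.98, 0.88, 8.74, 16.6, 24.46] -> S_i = -6.98 + 7.86*i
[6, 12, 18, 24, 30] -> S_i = 6 + 6*i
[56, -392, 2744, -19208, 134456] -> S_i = 56*-7^i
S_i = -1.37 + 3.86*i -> [-1.37, 2.49, 6.35, 10.21, 14.07]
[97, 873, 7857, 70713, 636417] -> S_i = 97*9^i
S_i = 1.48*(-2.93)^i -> [1.48, -4.34, 12.71, -37.23, 109.08]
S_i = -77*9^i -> [-77, -693, -6237, -56133, -505197]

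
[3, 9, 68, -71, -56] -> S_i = Random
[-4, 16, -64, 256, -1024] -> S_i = -4*-4^i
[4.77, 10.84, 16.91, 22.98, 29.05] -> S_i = 4.77 + 6.07*i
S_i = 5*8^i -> [5, 40, 320, 2560, 20480]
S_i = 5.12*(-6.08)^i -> [5.12, -31.13, 189.27, -1150.75, 6996.56]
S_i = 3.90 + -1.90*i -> [3.9, 2.0, 0.1, -1.8, -3.7]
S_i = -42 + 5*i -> [-42, -37, -32, -27, -22]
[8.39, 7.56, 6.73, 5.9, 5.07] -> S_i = 8.39 + -0.83*i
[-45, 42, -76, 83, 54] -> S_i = Random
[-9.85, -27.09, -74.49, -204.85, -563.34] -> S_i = -9.85*2.75^i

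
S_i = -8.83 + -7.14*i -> [-8.83, -15.97, -23.11, -30.25, -37.39]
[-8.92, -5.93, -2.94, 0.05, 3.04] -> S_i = -8.92 + 2.99*i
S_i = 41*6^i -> [41, 246, 1476, 8856, 53136]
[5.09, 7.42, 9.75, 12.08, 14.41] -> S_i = 5.09 + 2.33*i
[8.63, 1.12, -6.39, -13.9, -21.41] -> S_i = 8.63 + -7.51*i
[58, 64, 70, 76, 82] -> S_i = 58 + 6*i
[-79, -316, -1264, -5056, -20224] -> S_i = -79*4^i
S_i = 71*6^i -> [71, 426, 2556, 15336, 92016]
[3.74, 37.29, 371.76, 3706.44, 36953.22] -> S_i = 3.74*9.97^i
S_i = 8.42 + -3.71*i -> [8.42, 4.71, 1.0, -2.71, -6.42]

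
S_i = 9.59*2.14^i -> [9.59, 20.52, 43.92, 93.99, 201.13]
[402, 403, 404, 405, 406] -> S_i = 402 + 1*i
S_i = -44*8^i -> [-44, -352, -2816, -22528, -180224]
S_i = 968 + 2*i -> [968, 970, 972, 974, 976]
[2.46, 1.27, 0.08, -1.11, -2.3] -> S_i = 2.46 + -1.19*i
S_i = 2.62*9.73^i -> [2.62, 25.49, 248.04, 2413.46, 23482.95]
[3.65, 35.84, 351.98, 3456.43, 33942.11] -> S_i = 3.65*9.82^i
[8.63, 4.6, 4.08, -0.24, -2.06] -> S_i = Random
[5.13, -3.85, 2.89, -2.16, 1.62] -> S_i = 5.13*(-0.75)^i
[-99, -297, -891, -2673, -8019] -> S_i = -99*3^i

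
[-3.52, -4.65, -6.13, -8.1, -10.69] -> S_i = -3.52*1.32^i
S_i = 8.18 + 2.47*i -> [8.18, 10.65, 13.12, 15.59, 18.06]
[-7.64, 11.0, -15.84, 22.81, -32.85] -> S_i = -7.64*(-1.44)^i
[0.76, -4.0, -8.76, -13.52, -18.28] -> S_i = 0.76 + -4.76*i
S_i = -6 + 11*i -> [-6, 5, 16, 27, 38]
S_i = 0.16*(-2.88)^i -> [0.16, -0.46, 1.33, -3.82, 11.01]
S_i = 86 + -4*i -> [86, 82, 78, 74, 70]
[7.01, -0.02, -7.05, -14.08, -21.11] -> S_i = 7.01 + -7.03*i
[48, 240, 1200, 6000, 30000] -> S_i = 48*5^i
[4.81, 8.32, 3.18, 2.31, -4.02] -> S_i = Random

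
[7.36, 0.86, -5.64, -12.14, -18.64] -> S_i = 7.36 + -6.50*i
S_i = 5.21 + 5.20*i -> [5.21, 10.41, 15.61, 20.81, 26.01]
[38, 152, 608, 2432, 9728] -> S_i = 38*4^i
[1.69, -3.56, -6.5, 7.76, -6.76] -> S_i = Random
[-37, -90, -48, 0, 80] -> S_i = Random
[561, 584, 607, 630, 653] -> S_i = 561 + 23*i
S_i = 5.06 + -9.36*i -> [5.06, -4.3, -13.66, -23.02, -32.38]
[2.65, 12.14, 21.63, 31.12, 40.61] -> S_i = 2.65 + 9.49*i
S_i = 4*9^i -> [4, 36, 324, 2916, 26244]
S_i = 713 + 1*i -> [713, 714, 715, 716, 717]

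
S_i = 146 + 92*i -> [146, 238, 330, 422, 514]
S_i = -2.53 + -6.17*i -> [-2.53, -8.7, -14.87, -21.04, -27.21]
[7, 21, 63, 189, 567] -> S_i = 7*3^i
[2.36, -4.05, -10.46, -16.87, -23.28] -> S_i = 2.36 + -6.41*i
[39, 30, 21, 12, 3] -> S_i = 39 + -9*i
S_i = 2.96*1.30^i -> [2.96, 3.85, 5.0, 6.5, 8.45]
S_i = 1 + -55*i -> [1, -54, -109, -164, -219]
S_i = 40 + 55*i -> [40, 95, 150, 205, 260]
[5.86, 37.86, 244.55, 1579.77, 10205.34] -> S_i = 5.86*6.46^i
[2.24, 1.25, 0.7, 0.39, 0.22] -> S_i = 2.24*0.56^i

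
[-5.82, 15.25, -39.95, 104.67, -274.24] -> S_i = -5.82*(-2.62)^i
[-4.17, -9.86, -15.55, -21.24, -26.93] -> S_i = -4.17 + -5.69*i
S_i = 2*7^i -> [2, 14, 98, 686, 4802]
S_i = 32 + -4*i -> [32, 28, 24, 20, 16]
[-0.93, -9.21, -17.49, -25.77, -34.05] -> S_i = -0.93 + -8.28*i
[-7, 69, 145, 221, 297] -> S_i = -7 + 76*i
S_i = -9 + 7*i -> [-9, -2, 5, 12, 19]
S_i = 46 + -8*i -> [46, 38, 30, 22, 14]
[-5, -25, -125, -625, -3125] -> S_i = -5*5^i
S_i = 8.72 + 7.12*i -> [8.72, 15.84, 22.96, 30.08, 37.2]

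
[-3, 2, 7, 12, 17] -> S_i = -3 + 5*i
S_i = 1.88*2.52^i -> [1.88, 4.74, 11.94, 30.09, 75.82]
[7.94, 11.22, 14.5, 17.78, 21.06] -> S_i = 7.94 + 3.28*i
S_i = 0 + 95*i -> [0, 95, 190, 285, 380]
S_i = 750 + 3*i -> [750, 753, 756, 759, 762]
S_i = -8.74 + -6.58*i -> [-8.74, -15.32, -21.9, -28.48, -35.06]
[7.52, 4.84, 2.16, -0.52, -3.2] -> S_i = 7.52 + -2.68*i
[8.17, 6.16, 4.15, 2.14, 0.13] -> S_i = 8.17 + -2.01*i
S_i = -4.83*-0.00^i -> [-4.83, 0.0, -0.0, 0.0, -0.0]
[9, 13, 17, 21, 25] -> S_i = 9 + 4*i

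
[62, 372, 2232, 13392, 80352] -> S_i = 62*6^i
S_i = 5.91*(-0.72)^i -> [5.91, -4.26, 3.06, -2.21, 1.59]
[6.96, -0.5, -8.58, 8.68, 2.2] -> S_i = Random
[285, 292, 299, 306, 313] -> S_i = 285 + 7*i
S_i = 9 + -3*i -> [9, 6, 3, 0, -3]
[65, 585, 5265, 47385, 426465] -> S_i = 65*9^i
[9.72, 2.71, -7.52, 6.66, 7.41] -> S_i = Random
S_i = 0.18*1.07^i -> [0.18, 0.19, 0.21, 0.22, 0.24]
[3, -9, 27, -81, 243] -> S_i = 3*-3^i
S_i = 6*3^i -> [6, 18, 54, 162, 486]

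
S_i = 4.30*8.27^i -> [4.3, 35.56, 294.09, 2432.12, 20113.63]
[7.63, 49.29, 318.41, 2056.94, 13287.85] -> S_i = 7.63*6.46^i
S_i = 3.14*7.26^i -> [3.14, 22.8, 165.5, 1201.54, 8723.21]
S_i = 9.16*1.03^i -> [9.16, 9.43, 9.72, 10.01, 10.31]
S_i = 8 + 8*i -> [8, 16, 24, 32, 40]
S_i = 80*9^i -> [80, 720, 6480, 58320, 524880]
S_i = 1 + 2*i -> [1, 3, 5, 7, 9]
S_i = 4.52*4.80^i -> [4.52, 21.7, 104.14, 499.88, 2399.4]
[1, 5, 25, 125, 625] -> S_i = 1*5^i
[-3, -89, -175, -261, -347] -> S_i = -3 + -86*i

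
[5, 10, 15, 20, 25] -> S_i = 5 + 5*i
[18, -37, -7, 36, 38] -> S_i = Random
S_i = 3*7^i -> [3, 21, 147, 1029, 7203]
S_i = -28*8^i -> [-28, -224, -1792, -14336, -114688]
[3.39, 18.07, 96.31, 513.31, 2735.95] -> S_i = 3.39*5.33^i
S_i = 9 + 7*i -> [9, 16, 23, 30, 37]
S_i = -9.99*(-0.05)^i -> [-9.99, 0.5, -0.02, 0.0, -0.0]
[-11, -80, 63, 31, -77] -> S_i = Random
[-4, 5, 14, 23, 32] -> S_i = -4 + 9*i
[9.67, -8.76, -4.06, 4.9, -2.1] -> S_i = Random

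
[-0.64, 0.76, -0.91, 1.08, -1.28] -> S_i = -0.64*(-1.19)^i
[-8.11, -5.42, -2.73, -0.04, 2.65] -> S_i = -8.11 + 2.69*i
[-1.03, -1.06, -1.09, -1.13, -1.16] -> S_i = -1.03*1.03^i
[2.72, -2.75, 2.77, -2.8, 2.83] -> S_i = 2.72*(-1.01)^i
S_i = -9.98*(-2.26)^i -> [-9.98, 22.55, -50.97, 115.2, -260.35]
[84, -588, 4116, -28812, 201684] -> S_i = 84*-7^i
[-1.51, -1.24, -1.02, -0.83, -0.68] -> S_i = -1.51*0.82^i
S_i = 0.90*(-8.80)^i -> [0.9, -7.92, 69.7, -613.32, 5397.26]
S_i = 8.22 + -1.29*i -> [8.22, 6.93, 5.64, 4.35, 3.06]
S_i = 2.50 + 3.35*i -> [2.5, 5.85, 9.2, 12.55, 15.9]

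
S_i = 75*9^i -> [75, 675, 6075, 54675, 492075]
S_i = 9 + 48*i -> [9, 57, 105, 153, 201]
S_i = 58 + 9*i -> [58, 67, 76, 85, 94]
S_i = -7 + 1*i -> [-7, -6, -5, -4, -3]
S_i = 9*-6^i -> [9, -54, 324, -1944, 11664]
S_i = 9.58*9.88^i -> [9.58, 94.65, 935.15, 9239.24, 91283.71]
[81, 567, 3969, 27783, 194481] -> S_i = 81*7^i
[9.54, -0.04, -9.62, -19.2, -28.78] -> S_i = 9.54 + -9.58*i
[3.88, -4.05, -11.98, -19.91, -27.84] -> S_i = 3.88 + -7.93*i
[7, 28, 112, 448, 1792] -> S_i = 7*4^i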